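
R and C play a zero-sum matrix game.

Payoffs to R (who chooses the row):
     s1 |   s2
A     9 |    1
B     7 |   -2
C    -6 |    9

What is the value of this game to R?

87/23

Row B is strictly dominated by row A, so R never plays it.
The remaining 2×2 game on (A, C) × (s1, s2) has no saddle point. Let R play A with probability p; indifference gives 9p − 6(1−p) = p + 9(1−p), so p = 15/23.
Similarly C's optimal q on s1 is 8/23, and the value is 9·(8/23) + (1)·(15/23) = 87/23.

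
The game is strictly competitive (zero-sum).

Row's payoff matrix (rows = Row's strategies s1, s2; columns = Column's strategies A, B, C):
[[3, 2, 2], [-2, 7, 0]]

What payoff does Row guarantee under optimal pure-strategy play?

Row minima: 2, -2 → Row's maximin is 2.
Column maxima: 3, 7, 2 → Column's minimax is 2.
They coincide at (s1, C), so the value is 2.

2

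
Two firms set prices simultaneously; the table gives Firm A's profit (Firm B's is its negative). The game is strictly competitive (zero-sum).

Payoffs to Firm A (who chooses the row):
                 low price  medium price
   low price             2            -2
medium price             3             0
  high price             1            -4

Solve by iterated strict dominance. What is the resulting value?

Row high price is strictly dominated by row low price (2>1, -2>-4); eliminate high price.
Row low price is strictly dominated by row medium price (3>2, 0>-2); eliminate low price.
Column low price is strictly dominated by medium price for Firm B (0<3); eliminate low price.
Only (medium price, medium price) remains, with payoff 0.

0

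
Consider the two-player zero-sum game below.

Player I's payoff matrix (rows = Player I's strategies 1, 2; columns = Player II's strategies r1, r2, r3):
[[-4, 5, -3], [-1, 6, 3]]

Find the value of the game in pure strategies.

Row minima: -4, -1 → Player I's maximin is -1.
Column maxima: -1, 6, 3 → Player II's minimax is -1.
They coincide at (2, r1), so the value is -1.

-1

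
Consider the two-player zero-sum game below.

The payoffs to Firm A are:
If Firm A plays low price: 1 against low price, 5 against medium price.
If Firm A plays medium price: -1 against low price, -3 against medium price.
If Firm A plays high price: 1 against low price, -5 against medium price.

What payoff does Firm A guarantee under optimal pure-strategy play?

Row minima: 1, -3, -5 → Firm A's maximin is 1.
Column maxima: 1, 5 → Firm B's minimax is 1.
They coincide at (low price, low price), so the value is 1.

1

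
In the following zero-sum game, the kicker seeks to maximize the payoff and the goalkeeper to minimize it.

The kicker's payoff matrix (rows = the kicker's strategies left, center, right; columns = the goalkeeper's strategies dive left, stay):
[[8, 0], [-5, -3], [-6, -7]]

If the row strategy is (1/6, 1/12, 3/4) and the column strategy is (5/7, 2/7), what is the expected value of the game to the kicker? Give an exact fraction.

-347/84

Against (5/7, 2/7), each row's expected payoff is left: 40/7; center: -31/7; right: -44/7.
Taking the (1/6, 1/12, 3/4)-weighted average: (1/6)·(40/7) + (1/12)·(-31/7) + (3/4)·(-44/7) = -347/84.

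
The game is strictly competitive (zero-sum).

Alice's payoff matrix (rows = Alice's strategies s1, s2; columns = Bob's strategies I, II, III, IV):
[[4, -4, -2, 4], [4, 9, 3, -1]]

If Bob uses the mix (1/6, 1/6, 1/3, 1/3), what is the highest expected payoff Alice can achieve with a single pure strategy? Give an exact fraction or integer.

17/6

s1: (4)·(1/6) + (-4)·(1/6) + (-2)·(1/3) + (4)·(1/3) = 2/3.
s2: (4)·(1/6) + (9)·(1/6) + (3)·(1/3) + (-1)·(1/3) = 17/6.
The best pure response is s2 with expected payoff 17/6.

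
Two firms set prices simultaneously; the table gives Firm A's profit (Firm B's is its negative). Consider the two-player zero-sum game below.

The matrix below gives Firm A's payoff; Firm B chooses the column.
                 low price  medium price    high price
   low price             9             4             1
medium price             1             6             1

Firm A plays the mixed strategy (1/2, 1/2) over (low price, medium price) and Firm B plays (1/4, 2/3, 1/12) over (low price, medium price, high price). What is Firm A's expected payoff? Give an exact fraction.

14/3

Against (1/4, 2/3, 1/12), each row's expected payoff is low price: 5; medium price: 13/3.
Taking the (1/2, 1/2)-weighted average: (1/2)·(5) + (1/2)·(13/3) = 14/3.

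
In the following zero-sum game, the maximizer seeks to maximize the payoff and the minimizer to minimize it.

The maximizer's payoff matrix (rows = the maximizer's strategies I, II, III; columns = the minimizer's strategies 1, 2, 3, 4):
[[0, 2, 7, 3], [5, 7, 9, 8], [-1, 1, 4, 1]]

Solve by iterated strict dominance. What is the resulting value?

Column 2 is strictly dominated by 1 for the minimizer (0<2, 5<7, -1<1); eliminate 2.
Row I is strictly dominated by row II (5>0, 9>7, 8>3); eliminate I.
Row III is strictly dominated by row II (5>-1, 9>4, 8>1); eliminate III.
Column 4 is strictly dominated by 1 for the minimizer (5<8); eliminate 4.
Column 3 is strictly dominated by 1 for the minimizer (5<9); eliminate 3.
Only (II, 1) remains, with payoff 5.

5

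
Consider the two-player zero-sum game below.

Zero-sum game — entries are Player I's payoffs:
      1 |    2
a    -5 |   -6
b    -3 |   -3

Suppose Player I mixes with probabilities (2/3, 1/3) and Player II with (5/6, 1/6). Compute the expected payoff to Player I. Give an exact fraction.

-40/9

Against (5/6, 1/6), each row's expected payoff is a: -31/6; b: -3.
Taking the (2/3, 1/3)-weighted average: (2/3)·(-31/6) + (1/3)·(-3) = -40/9.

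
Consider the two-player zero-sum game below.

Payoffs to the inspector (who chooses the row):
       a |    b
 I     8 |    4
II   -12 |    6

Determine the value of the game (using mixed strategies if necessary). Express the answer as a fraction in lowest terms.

Row minima are 4 and -12, so the inspector's maximin is 4; column maxima are 8 and 6, so the inspectee's minimax is 6. These differ, so the equilibrium is in mixed strategies.
Let the inspector play I with probability p. The inspectee is indifferent when 8p − 12(1−p) = 4p + 6(1−p), giving p = 9/11.
Let the inspectee play a with probability q. The inspector is indifferent when 8q + 4(1−q) = −12q + 6(1−q), giving q = 1/11.
The value is 8·(1/11) + (4)·(10/11) = 48/11.

48/11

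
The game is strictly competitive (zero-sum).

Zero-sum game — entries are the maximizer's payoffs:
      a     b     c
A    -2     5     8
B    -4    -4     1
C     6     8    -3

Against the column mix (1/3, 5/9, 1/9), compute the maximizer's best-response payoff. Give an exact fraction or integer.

55/9

A: (-2)·(1/3) + (5)·(5/9) + (8)·(1/9) = 3.
B: (-4)·(1/3) + (-4)·(5/9) + (1)·(1/9) = -31/9.
C: (6)·(1/3) + (8)·(5/9) + (-3)·(1/9) = 55/9.
The best pure response is C with expected payoff 55/9.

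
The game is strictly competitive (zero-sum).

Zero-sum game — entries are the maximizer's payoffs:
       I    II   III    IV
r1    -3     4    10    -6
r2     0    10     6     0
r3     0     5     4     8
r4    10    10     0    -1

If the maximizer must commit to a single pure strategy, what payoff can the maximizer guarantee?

The worst-case payoff for each row is r1: -6, r2: 0, r3: 0, r4: -1.
The best of these is 0.

0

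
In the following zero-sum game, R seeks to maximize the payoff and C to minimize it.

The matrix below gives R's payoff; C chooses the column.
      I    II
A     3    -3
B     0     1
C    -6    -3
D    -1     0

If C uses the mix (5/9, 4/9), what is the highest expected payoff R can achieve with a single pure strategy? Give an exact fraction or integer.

A: (3)·(5/9) + (-3)·(4/9) = 1/3.
B: (0)·(5/9) + (1)·(4/9) = 4/9.
C: (-6)·(5/9) + (-3)·(4/9) = -14/3.
D: (-1)·(5/9) + (0)·(4/9) = -5/9.
The best pure response is B with expected payoff 4/9.

4/9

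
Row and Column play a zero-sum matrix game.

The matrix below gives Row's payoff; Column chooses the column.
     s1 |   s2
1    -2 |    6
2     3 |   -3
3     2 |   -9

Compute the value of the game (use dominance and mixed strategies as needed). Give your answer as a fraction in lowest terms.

Row 3 is strictly dominated by row 2, so Row never plays it.
The remaining 2×2 game on (1, 2) × (s1, s2) has no saddle point. Let Row play 1 with probability p; indifference gives −2p + 3(1−p) = 6p − 3(1−p), so p = 3/7.
Similarly Column's optimal q on s1 is 9/14, and the value is -2·(9/14) + (6)·(5/14) = 6/7.

6/7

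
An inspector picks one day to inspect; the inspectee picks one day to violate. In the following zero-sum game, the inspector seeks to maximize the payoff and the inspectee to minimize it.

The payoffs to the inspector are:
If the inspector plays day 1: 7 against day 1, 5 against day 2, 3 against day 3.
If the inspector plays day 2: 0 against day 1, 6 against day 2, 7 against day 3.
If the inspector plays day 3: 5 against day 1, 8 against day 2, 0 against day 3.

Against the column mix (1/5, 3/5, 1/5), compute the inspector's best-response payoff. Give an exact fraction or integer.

29/5

day 1: (7)·(1/5) + (5)·(3/5) + (3)·(1/5) = 5.
day 2: (0)·(1/5) + (6)·(3/5) + (7)·(1/5) = 5.
day 3: (5)·(1/5) + (8)·(3/5) + (0)·(1/5) = 29/5.
The best pure response is day 3 with expected payoff 29/5.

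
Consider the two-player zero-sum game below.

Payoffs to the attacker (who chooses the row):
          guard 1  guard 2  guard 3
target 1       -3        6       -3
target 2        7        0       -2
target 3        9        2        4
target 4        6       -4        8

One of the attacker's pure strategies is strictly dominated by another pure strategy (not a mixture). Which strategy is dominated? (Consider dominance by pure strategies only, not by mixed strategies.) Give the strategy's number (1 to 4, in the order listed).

2

Compare target 2 with target 3: 9 > 7, 2 > 0, 4 > -2.
So target 3 strictly dominates target 2 for the attacker; target 2 is strictly dominated.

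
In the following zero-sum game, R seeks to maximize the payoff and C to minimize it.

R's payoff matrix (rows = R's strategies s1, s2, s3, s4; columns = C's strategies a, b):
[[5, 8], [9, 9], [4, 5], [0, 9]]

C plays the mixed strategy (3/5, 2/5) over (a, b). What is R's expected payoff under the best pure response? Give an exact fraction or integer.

9

s1: (5)·(3/5) + (8)·(2/5) = 31/5.
s2: (9)·(3/5) + (9)·(2/5) = 9.
s3: (4)·(3/5) + (5)·(2/5) = 22/5.
s4: (0)·(3/5) + (9)·(2/5) = 18/5.
The best pure response is s2 with expected payoff 9.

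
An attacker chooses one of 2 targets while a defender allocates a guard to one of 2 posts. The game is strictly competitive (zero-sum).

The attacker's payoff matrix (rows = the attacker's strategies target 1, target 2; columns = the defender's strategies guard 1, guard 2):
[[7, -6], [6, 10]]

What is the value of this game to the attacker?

Row minima are -6 and 6, so the attacker's maximin is 6; column maxima are 7 and 10, so the defender's minimax is 7. These differ, so the equilibrium is in mixed strategies.
Let the attacker play target 1 with probability p. The defender is indifferent when 7p + 6(1−p) = −6p + 10(1−p), giving p = 4/17.
Let the defender play guard 1 with probability q. The attacker is indifferent when 7q − 6(1−q) = 6q + 10(1−q), giving q = 16/17.
The value is 7·(16/17) + (-6)·(1/17) = 106/17.

106/17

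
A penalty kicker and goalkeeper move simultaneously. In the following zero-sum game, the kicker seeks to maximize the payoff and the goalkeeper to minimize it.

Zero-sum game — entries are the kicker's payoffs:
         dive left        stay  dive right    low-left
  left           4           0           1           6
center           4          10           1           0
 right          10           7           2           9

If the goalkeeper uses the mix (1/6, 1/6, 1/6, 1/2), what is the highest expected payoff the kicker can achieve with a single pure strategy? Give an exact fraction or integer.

left: (4)·(1/6) + (0)·(1/6) + (1)·(1/6) + (6)·(1/2) = 23/6.
center: (4)·(1/6) + (10)·(1/6) + (1)·(1/6) + (0)·(1/2) = 5/2.
right: (10)·(1/6) + (7)·(1/6) + (2)·(1/6) + (9)·(1/2) = 23/3.
The best pure response is right with expected payoff 23/3.

23/3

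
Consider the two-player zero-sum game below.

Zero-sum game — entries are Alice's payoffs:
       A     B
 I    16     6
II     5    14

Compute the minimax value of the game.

Row minima are 6 and 5, so Alice's maximin is 6; column maxima are 16 and 14, so Bob's minimax is 14. These differ, so the equilibrium is in mixed strategies.
Let Alice play I with probability p. Bob is indifferent when 16p + 5(1−p) = 6p + 14(1−p), giving p = 9/19.
Let Bob play A with probability q. Alice is indifferent when 16q + 6(1−q) = 5q + 14(1−q), giving q = 8/19.
The value is 16·(8/19) + (6)·(11/19) = 194/19.

194/19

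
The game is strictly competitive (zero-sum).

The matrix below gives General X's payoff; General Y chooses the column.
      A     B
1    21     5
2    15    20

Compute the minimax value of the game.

Row minima are 5 and 15, so General X's maximin is 15; column maxima are 21 and 20, so General Y's minimax is 20. These differ, so the equilibrium is in mixed strategies.
Let General X play 1 with probability p. General Y is indifferent when 21p + 15(1−p) = 5p + 20(1−p), giving p = 5/21.
Let General Y play A with probability q. General X is indifferent when 21q + 5(1−q) = 15q + 20(1−q), giving q = 5/7.
The value is 21·(5/7) + (5)·(2/7) = 115/7.

115/7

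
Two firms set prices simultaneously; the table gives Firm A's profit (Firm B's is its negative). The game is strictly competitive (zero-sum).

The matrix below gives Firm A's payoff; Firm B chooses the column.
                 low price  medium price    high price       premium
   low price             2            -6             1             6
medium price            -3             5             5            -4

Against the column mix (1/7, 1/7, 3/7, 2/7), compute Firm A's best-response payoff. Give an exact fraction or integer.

low price: (2)·(1/7) + (-6)·(1/7) + (1)·(3/7) + (6)·(2/7) = 11/7.
medium price: (-3)·(1/7) + (5)·(1/7) + (5)·(3/7) + (-4)·(2/7) = 9/7.
The best pure response is low price with expected payoff 11/7.

11/7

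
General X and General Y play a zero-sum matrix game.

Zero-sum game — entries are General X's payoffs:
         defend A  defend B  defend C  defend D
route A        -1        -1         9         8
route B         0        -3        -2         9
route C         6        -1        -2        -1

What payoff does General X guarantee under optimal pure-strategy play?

Row minima: -1, -3, -2 → General X's maximin is -1.
Column maxima: 6, -1, 9, 9 → General Y's minimax is -1.
They coincide at (route A, defend B), so the value is -1.

-1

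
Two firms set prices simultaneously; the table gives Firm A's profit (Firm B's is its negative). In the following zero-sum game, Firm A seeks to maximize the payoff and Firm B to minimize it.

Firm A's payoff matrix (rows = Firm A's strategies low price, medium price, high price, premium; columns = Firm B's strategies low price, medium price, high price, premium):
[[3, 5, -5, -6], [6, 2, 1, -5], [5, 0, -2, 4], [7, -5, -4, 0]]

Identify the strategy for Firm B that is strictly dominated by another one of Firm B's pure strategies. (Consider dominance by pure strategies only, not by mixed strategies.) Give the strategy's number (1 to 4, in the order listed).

Firm B prefers columns that give Firm A less. Compare low price with high price: -5 < 3, 1 < 6, -2 < 5, -4 < 7.
So high price strictly dominates low price for Firm B; low price is strictly dominated.

1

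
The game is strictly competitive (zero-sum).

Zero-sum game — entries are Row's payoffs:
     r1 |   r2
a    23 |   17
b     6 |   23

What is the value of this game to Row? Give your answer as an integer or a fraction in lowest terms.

427/23

Row minima are 17 and 6, so Row's maximin is 17; column maxima are 23 and 23, so Column's minimax is 23. These differ, so the equilibrium is in mixed strategies.
Let Row play a with probability p. Column is indifferent when 23p + 6(1−p) = 17p + 23(1−p), giving p = 17/23.
Let Column play r1 with probability q. Row is indifferent when 23q + 17(1−q) = 6q + 23(1−q), giving q = 6/23.
The value is 23·(6/23) + (17)·(17/23) = 427/23.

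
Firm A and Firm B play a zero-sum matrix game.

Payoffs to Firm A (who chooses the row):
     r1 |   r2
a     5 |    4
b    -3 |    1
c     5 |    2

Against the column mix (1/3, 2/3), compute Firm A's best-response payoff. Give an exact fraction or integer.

a: (5)·(1/3) + (4)·(2/3) = 13/3.
b: (-3)·(1/3) + (1)·(2/3) = -1/3.
c: (5)·(1/3) + (2)·(2/3) = 3.
The best pure response is a with expected payoff 13/3.

13/3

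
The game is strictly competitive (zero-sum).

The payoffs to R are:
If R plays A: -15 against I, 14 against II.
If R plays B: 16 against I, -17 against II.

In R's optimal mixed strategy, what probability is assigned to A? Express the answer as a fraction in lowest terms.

33/62

Row minima are -15 and -17, so R's maximin is -15; column maxima are 16 and 14, so C's minimax is 14. These differ, so the equilibrium is in mixed strategies.
Let R play A with probability p. C is indifferent when −15p + 16(1−p) = 14p − 17(1−p), giving p = 33/62.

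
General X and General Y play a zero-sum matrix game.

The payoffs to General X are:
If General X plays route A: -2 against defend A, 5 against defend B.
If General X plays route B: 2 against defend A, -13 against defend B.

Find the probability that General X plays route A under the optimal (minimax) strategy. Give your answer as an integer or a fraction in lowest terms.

15/22

Row minima are -2 and -13, so General X's maximin is -2; column maxima are 2 and 5, so General Y's minimax is 2. These differ, so the equilibrium is in mixed strategies.
Let General X play route A with probability p. General Y is indifferent when −2p + 2(1−p) = 5p − 13(1−p), giving p = 15/22.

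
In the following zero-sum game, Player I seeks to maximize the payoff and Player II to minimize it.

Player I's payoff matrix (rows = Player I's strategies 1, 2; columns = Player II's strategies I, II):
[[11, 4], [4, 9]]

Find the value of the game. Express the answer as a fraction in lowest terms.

Row minima are 4 and 4, so Player I's maximin is 4; column maxima are 11 and 9, so Player II's minimax is 9. These differ, so the equilibrium is in mixed strategies.
Let Player I play 1 with probability p. Player II is indifferent when 11p + 4(1−p) = 4p + 9(1−p), giving p = 5/12.
Let Player II play I with probability q. Player I is indifferent when 11q + 4(1−q) = 4q + 9(1−q), giving q = 5/12.
The value is 11·(5/12) + (4)·(7/12) = 83/12.

83/12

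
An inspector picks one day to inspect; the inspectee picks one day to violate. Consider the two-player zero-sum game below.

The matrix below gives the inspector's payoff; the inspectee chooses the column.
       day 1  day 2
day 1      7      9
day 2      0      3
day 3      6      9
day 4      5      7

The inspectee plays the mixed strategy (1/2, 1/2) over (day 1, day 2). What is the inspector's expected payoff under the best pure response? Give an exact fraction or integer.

day 1: (7)·(1/2) + (9)·(1/2) = 8.
day 2: (0)·(1/2) + (3)·(1/2) = 3/2.
day 3: (6)·(1/2) + (9)·(1/2) = 15/2.
day 4: (5)·(1/2) + (7)·(1/2) = 6.
The best pure response is day 1 with expected payoff 8.

8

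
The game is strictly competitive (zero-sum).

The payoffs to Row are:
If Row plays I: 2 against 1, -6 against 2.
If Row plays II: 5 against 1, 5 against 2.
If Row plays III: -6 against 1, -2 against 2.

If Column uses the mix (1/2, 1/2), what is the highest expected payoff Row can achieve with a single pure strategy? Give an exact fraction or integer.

5

I: (2)·(1/2) + (-6)·(1/2) = -2.
II: (5)·(1/2) + (5)·(1/2) = 5.
III: (-6)·(1/2) + (-2)·(1/2) = -4.
The best pure response is II with expected payoff 5.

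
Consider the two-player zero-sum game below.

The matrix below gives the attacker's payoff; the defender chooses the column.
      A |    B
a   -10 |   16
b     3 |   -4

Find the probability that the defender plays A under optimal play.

Row minima are -10 and -4, so the attacker's maximin is -4; column maxima are 3 and 16, so the defender's minimax is 3. These differ, so the equilibrium is in mixed strategies.
Let the defender play A with probability q. The attacker is indifferent when −10q + 16(1−q) = 3q − 4(1−q), giving q = 20/33.

20/33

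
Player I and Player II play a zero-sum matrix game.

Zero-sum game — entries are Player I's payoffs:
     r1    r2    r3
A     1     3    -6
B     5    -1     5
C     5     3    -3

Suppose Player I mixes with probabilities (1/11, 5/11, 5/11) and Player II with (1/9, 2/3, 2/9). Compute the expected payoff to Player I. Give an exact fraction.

Against (1/9, 2/3, 2/9), each row's expected payoff is A: 7/9; B: 1; C: 17/9.
Taking the (1/11, 5/11, 5/11)-weighted average: (1/11)·(7/9) + (5/11)·(1) + (5/11)·(17/9) = 137/99.

137/99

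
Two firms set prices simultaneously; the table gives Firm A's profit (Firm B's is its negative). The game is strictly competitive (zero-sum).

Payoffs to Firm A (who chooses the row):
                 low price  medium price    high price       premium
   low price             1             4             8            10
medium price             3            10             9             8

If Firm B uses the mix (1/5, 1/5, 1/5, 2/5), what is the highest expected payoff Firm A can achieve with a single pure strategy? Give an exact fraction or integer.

38/5

low price: (1)·(1/5) + (4)·(1/5) + (8)·(1/5) + (10)·(2/5) = 33/5.
medium price: (3)·(1/5) + (10)·(1/5) + (9)·(1/5) + (8)·(2/5) = 38/5.
The best pure response is medium price with expected payoff 38/5.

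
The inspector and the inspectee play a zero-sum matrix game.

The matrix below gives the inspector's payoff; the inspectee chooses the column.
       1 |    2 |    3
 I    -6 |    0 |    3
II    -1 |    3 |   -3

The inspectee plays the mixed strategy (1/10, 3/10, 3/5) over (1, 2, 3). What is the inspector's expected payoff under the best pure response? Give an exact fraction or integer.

6/5

I: (-6)·(1/10) + (0)·(3/10) + (3)·(3/5) = 6/5.
II: (-1)·(1/10) + (3)·(3/10) + (-3)·(3/5) = -1.
The best pure response is I with expected payoff 6/5.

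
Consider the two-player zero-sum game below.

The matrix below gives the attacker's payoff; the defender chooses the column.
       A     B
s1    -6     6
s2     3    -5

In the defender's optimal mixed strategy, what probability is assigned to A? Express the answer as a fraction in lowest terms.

11/20

Row minima are -6 and -5, so the attacker's maximin is -5; column maxima are 3 and 6, so the defender's minimax is 3. These differ, so the equilibrium is in mixed strategies.
Let the defender play A with probability q. The attacker is indifferent when −6q + 6(1−q) = 3q − 5(1−q), giving q = 11/20.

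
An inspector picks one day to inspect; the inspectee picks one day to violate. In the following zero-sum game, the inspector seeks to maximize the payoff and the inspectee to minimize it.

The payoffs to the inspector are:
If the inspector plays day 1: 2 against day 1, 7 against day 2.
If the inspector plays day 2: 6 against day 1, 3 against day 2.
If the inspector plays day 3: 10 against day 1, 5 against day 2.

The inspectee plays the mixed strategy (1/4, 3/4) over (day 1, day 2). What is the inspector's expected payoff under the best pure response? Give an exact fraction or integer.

25/4

day 1: (2)·(1/4) + (7)·(3/4) = 23/4.
day 2: (6)·(1/4) + (3)·(3/4) = 15/4.
day 3: (10)·(1/4) + (5)·(3/4) = 25/4.
The best pure response is day 3 with expected payoff 25/4.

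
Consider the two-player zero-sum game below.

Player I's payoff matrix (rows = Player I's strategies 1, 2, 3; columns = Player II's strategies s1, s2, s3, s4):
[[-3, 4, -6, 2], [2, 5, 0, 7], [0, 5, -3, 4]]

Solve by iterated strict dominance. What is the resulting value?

0

Column s2 is strictly dominated by s1 for Player II (-3<4, 2<5, 0<5); eliminate s2.
Row 3 is strictly dominated by row 2 (2>0, 0>-3, 7>4); eliminate 3.
Row 1 is strictly dominated by row 2 (2>-3, 0>-6, 7>2); eliminate 1.
Column s4 is strictly dominated by s1 for Player II (2<7); eliminate s4.
Column s1 is strictly dominated by s3 for Player II (0<2); eliminate s1.
Only (2, s3) remains, with payoff 0.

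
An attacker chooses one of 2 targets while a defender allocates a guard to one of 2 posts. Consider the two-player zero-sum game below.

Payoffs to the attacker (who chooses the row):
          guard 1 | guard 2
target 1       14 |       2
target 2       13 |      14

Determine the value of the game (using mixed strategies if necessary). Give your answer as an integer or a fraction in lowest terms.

170/13

Row minima are 2 and 13, so the attacker's maximin is 13; column maxima are 14 and 14, so the defender's minimax is 14. These differ, so the equilibrium is in mixed strategies.
Let the attacker play target 1 with probability p. The defender is indifferent when 14p + 13(1−p) = 2p + 14(1−p), giving p = 1/13.
Let the defender play guard 1 with probability q. The attacker is indifferent when 14q + 2(1−q) = 13q + 14(1−q), giving q = 12/13.
The value is 14·(12/13) + (2)·(1/13) = 170/13.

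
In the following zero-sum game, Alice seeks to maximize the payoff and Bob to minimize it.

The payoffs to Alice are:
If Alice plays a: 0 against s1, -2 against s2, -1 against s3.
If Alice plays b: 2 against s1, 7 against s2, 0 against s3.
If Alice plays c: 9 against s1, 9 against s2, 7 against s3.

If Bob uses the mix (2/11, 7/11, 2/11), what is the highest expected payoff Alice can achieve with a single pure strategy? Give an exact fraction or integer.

95/11

a: (0)·(2/11) + (-2)·(7/11) + (-1)·(2/11) = -16/11.
b: (2)·(2/11) + (7)·(7/11) + (0)·(2/11) = 53/11.
c: (9)·(2/11) + (9)·(7/11) + (7)·(2/11) = 95/11.
The best pure response is c with expected payoff 95/11.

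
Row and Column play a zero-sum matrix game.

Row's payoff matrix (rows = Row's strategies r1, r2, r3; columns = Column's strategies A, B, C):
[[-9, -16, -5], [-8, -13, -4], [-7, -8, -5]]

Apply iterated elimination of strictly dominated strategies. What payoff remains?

Column A is strictly dominated by B for Column (-16<-9, -13<-8, -8<-7); eliminate A.
Column C is strictly dominated by B for Column (-16<-5, -13<-4, -8<-5); eliminate C.
Row r1 is strictly dominated by row r2 (-13>-16); eliminate r1.
Row r2 is strictly dominated by row r3 (-8>-13); eliminate r2.
Only (r3, B) remains, with payoff -8.

-8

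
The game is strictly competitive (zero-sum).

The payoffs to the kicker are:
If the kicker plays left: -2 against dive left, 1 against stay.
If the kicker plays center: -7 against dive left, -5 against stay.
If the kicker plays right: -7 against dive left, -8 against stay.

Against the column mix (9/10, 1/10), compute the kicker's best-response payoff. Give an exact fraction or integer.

-17/10

left: (-2)·(9/10) + (1)·(1/10) = -17/10.
center: (-7)·(9/10) + (-5)·(1/10) = -34/5.
right: (-7)·(9/10) + (-8)·(1/10) = -71/10.
The best pure response is left with expected payoff -17/10.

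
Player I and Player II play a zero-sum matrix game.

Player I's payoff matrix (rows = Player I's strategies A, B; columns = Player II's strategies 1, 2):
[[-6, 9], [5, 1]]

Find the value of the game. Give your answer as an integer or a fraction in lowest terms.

51/19

Row minima are -6 and 1, so Player I's maximin is 1; column maxima are 5 and 9, so Player II's minimax is 5. These differ, so the equilibrium is in mixed strategies.
Let Player I play A with probability p. Player II is indifferent when −6p + 5(1−p) = 9p + (1−p), giving p = 4/19.
Let Player II play 1 with probability q. Player I is indifferent when −6q + 9(1−q) = 5q + (1−q), giving q = 8/19.
The value is -6·(8/19) + (9)·(11/19) = 51/19.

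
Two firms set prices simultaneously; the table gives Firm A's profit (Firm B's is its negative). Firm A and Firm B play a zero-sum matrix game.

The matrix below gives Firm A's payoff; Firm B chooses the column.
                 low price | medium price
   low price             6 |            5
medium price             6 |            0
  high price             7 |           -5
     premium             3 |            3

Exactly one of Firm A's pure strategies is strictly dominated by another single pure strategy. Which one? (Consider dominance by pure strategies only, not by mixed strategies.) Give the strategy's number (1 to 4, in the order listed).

Compare premium with low price: 6 > 3, 5 > 3.
So low price strictly dominates premium for Firm A; premium is strictly dominated.

4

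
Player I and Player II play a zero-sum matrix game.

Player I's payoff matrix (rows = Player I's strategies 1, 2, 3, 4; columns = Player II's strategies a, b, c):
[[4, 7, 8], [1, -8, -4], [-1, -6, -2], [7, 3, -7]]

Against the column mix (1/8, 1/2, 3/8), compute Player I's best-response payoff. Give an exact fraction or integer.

7

1: (4)·(1/8) + (7)·(1/2) + (8)·(3/8) = 7.
2: (1)·(1/8) + (-8)·(1/2) + (-4)·(3/8) = -43/8.
3: (-1)·(1/8) + (-6)·(1/2) + (-2)·(3/8) = -31/8.
4: (7)·(1/8) + (3)·(1/2) + (-7)·(3/8) = -1/4.
The best pure response is 1 with expected payoff 7.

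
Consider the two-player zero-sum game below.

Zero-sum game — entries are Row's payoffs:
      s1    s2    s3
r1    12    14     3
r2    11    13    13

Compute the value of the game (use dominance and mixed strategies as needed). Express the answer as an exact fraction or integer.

123/11

Column s2 is strictly dominated by s1 for Column (it gives Row more in every row).
The remaining 2×2 game on (r1, r2) × (s1, s3) has no saddle point. Let Row play r1 with probability p; indifference gives 12p + 11(1−p) = 3p + 13(1−p), so p = 2/11.
Similarly Column's optimal q on s1 is 10/11, and the value is 12·(10/11) + (3)·(1/11) = 123/11.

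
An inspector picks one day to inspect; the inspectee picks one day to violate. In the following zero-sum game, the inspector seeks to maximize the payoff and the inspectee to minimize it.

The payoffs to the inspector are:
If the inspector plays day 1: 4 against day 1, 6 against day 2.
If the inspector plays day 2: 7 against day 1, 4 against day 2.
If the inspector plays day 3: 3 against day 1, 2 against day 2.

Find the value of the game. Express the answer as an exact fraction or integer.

Row day 3 is strictly dominated by row day 2, so the inspector never plays it.
The remaining 2×2 game on (day 1, day 2) × (day 1, day 2) has no saddle point. Let the inspector play day 1 with probability p; indifference gives 4p + 7(1−p) = 6p + 4(1−p), so p = 3/5.
Similarly the inspectee's optimal q on day 1 is 2/5, and the value is 4·(2/5) + (6)·(3/5) = 26/5.

26/5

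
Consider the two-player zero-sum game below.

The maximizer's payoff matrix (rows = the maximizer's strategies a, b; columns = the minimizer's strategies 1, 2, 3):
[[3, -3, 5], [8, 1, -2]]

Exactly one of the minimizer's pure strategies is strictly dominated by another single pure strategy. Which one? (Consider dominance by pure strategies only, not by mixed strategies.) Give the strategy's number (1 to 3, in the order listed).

The minimizer prefers columns that give the maximizer less. Compare 1 with 2: -3 < 3, 1 < 8.
So 2 strictly dominates 1 for the minimizer; 1 is strictly dominated.

1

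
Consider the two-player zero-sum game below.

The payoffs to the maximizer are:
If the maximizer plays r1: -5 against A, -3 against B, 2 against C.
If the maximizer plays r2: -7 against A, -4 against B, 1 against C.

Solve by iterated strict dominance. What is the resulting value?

Column B is strictly dominated by A for the minimizer (-5<-3, -7<-4); eliminate B.
Column C is strictly dominated by A for the minimizer (-5<2, -7<1); eliminate C.
Row r2 is strictly dominated by row r1 (-5>-7); eliminate r2.
Only (r1, A) remains, with payoff -5.

-5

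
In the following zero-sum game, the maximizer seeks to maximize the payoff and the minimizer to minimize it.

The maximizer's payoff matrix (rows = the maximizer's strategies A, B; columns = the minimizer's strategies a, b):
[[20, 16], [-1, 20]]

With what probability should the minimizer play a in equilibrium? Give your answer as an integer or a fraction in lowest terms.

4/25

Row minima are 16 and -1, so the maximizer's maximin is 16; column maxima are 20 and 20, so the minimizer's minimax is 20. These differ, so the equilibrium is in mixed strategies.
Let the minimizer play a with probability q. The maximizer is indifferent when 20q + 16(1−q) = −q + 20(1−q), giving q = 4/25.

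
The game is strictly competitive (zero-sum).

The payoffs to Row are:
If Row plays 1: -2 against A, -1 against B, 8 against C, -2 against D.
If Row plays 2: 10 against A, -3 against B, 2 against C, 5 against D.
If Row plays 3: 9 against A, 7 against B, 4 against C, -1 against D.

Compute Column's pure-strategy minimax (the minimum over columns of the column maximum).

The worst case (largest entry) in each column is A: 10, B: 7, C: 8, D: 5.
The best (smallest) of these is 5.

5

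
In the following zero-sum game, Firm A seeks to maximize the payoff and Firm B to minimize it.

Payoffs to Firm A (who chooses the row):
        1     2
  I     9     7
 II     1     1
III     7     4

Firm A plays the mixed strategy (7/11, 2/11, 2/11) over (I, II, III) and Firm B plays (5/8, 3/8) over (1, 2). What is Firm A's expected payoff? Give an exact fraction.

Against (5/8, 3/8), each row's expected payoff is I: 33/4; II: 1; III: 47/8.
Taking the (7/11, 2/11, 2/11)-weighted average: (7/11)·(33/4) + (2/11)·(1) + (2/11)·(47/8) = 13/2.

13/2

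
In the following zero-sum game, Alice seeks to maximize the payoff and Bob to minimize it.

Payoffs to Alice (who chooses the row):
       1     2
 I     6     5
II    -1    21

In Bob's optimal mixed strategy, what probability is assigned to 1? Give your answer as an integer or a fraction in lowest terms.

16/23

Row minima are 5 and -1, so Alice's maximin is 5; column maxima are 6 and 21, so Bob's minimax is 6. These differ, so the equilibrium is in mixed strategies.
Let Bob play 1 with probability q. Alice is indifferent when 6q + 5(1−q) = −q + 21(1−q), giving q = 16/23.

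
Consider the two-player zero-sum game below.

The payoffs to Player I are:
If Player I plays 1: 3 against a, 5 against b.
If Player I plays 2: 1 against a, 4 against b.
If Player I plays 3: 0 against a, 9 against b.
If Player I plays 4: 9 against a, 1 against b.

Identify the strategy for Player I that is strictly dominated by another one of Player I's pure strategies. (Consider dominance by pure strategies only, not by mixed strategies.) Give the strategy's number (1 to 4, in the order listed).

Compare 2 with 1: 3 > 1, 5 > 4.
So 1 strictly dominates 2 for Player I; 2 is strictly dominated.

2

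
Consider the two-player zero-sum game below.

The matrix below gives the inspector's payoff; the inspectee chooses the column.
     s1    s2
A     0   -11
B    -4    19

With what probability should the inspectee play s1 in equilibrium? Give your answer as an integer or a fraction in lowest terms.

15/17

Row minima are -11 and -4, so the inspector's maximin is -4; column maxima are 0 and 19, so the inspectee's minimax is 0. These differ, so the equilibrium is in mixed strategies.
Let the inspectee play s1 with probability q. The inspector is indifferent when −11(1−q) = −4q + 19(1−q), giving q = 15/17.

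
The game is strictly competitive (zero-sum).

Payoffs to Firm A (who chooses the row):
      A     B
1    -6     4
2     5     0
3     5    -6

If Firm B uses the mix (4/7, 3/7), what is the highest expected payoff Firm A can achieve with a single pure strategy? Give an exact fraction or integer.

1: (-6)·(4/7) + (4)·(3/7) = -12/7.
2: (5)·(4/7) + (0)·(3/7) = 20/7.
3: (5)·(4/7) + (-6)·(3/7) = 2/7.
The best pure response is 2 with expected payoff 20/7.

20/7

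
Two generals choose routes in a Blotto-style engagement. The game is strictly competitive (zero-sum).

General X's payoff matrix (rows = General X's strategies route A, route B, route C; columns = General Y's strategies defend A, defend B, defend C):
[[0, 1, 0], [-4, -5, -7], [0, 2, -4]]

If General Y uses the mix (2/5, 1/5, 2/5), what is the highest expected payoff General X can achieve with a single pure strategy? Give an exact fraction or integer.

1/5

route A: (0)·(2/5) + (1)·(1/5) + (0)·(2/5) = 1/5.
route B: (-4)·(2/5) + (-5)·(1/5) + (-7)·(2/5) = -27/5.
route C: (0)·(2/5) + (2)·(1/5) + (-4)·(2/5) = -6/5.
The best pure response is route A with expected payoff 1/5.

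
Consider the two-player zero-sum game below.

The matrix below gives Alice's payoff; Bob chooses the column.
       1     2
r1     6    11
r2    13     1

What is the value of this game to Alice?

Row minima are 6 and 1, so Alice's maximin is 6; column maxima are 13 and 11, so Bob's minimax is 11. These differ, so the equilibrium is in mixed strategies.
Let Alice play r1 with probability p. Bob is indifferent when 6p + 13(1−p) = 11p + (1−p), giving p = 12/17.
Let Bob play 1 with probability q. Alice is indifferent when 6q + 11(1−q) = 13q + (1−q), giving q = 10/17.
The value is 6·(10/17) + (11)·(7/17) = 137/17.

137/17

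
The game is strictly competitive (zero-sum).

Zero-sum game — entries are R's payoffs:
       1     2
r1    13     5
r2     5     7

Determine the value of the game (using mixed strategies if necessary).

33/5

Row minima are 5 and 5, so R's maximin is 5; column maxima are 13 and 7, so C's minimax is 7. These differ, so the equilibrium is in mixed strategies.
Let R play r1 with probability p. C is indifferent when 13p + 5(1−p) = 5p + 7(1−p), giving p = 1/5.
Let C play 1 with probability q. R is indifferent when 13q + 5(1−q) = 5q + 7(1−q), giving q = 1/5.
The value is 13·(1/5) + (5)·(4/5) = 33/5.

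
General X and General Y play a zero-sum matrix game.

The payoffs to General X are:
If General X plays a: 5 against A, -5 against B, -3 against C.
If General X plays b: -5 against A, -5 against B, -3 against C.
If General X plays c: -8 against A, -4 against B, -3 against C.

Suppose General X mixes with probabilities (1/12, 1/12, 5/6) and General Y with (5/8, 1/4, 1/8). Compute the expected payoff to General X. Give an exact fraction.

Against (5/8, 1/4, 1/8), each row's expected payoff is a: 3/2; b: -19/4; c: -51/8.
Taking the (1/12, 1/12, 5/6)-weighted average: (1/12)·(3/2) + (1/12)·(-19/4) + (5/6)·(-51/8) = -67/12.

-67/12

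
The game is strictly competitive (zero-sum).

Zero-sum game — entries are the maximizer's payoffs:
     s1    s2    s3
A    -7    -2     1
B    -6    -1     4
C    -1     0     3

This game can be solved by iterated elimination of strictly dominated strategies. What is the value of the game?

-1

Column s3 is strictly dominated by s1 for the minimizer (-7<1, -6<4, -1<3); eliminate s3.
Column s2 is strictly dominated by s1 for the minimizer (-7<-2, -6<-1, -1<0); eliminate s2.
Row A is strictly dominated by row B (-6>-7); eliminate A.
Row B is strictly dominated by row C (-1>-6); eliminate B.
Only (C, s1) remains, with payoff -1.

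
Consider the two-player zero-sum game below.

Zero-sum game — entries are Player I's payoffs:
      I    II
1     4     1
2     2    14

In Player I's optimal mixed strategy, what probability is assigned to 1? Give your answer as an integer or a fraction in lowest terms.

4/5

Row minima are 1 and 2, so Player I's maximin is 2; column maxima are 4 and 14, so Player II's minimax is 4. These differ, so the equilibrium is in mixed strategies.
Let Player I play 1 with probability p. Player II is indifferent when 4p + 2(1−p) = p + 14(1−p), giving p = 4/5.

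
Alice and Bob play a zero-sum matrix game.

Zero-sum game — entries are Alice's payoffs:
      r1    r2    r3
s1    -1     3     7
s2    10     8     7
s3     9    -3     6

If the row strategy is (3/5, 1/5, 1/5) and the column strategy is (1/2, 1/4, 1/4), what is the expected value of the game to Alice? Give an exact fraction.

4

Against (1/2, 1/4, 1/4), each row's expected payoff is s1: 2; s2: 35/4; s3: 21/4.
Taking the (3/5, 1/5, 1/5)-weighted average: (3/5)·(2) + (1/5)·(35/4) + (1/5)·(21/4) = 4.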